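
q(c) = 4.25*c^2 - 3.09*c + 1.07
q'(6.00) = 47.91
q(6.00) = 135.53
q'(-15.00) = -130.59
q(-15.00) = 1003.67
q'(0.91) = 4.64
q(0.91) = 1.78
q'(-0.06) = -3.60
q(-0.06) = 1.27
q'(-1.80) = -18.39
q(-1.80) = 20.40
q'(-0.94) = -11.08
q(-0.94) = 7.73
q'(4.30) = 33.46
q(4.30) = 66.37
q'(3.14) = 23.60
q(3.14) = 33.27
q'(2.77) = 20.46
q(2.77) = 25.12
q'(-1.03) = -11.84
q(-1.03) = 8.76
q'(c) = 8.5*c - 3.09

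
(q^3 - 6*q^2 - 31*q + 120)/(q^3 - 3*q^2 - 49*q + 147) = (q^2 - 3*q - 40)/(q^2 - 49)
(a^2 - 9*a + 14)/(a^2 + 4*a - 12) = (a - 7)/(a + 6)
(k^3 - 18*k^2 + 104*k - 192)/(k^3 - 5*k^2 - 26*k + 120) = (k - 8)/(k + 5)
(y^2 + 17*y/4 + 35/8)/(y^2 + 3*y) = (8*y^2 + 34*y + 35)/(8*y*(y + 3))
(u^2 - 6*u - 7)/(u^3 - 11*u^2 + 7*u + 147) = (u + 1)/(u^2 - 4*u - 21)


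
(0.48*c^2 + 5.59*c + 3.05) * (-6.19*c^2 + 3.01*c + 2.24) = -2.9712*c^4 - 33.1573*c^3 - 0.978400000000004*c^2 + 21.7021*c + 6.832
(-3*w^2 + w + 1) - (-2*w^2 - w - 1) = -w^2 + 2*w + 2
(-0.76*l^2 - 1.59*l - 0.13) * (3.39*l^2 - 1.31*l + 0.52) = -2.5764*l^4 - 4.3945*l^3 + 1.247*l^2 - 0.6565*l - 0.0676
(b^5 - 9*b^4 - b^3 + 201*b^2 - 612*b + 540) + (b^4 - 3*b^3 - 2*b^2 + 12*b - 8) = b^5 - 8*b^4 - 4*b^3 + 199*b^2 - 600*b + 532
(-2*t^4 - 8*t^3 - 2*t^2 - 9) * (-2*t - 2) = 4*t^5 + 20*t^4 + 20*t^3 + 4*t^2 + 18*t + 18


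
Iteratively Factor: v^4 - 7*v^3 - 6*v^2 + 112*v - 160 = (v - 5)*(v^3 - 2*v^2 - 16*v + 32) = (v - 5)*(v + 4)*(v^2 - 6*v + 8) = (v - 5)*(v - 2)*(v + 4)*(v - 4)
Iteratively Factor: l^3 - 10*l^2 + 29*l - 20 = (l - 1)*(l^2 - 9*l + 20) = (l - 5)*(l - 1)*(l - 4)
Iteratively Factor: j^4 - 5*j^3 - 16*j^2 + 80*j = (j + 4)*(j^3 - 9*j^2 + 20*j) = (j - 4)*(j + 4)*(j^2 - 5*j) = (j - 5)*(j - 4)*(j + 4)*(j)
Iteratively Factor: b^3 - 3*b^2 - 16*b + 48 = (b + 4)*(b^2 - 7*b + 12) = (b - 3)*(b + 4)*(b - 4)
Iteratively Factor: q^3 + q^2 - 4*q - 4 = (q + 2)*(q^2 - q - 2) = (q - 2)*(q + 2)*(q + 1)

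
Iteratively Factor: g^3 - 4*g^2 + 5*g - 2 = (g - 1)*(g^2 - 3*g + 2) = (g - 2)*(g - 1)*(g - 1)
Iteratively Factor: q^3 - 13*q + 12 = (q - 1)*(q^2 + q - 12) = (q - 3)*(q - 1)*(q + 4)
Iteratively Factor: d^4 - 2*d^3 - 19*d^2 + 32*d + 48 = (d + 4)*(d^3 - 6*d^2 + 5*d + 12) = (d - 3)*(d + 4)*(d^2 - 3*d - 4) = (d - 4)*(d - 3)*(d + 4)*(d + 1)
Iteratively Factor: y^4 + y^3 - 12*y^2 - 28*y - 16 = (y + 2)*(y^3 - y^2 - 10*y - 8) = (y + 1)*(y + 2)*(y^2 - 2*y - 8) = (y - 4)*(y + 1)*(y + 2)*(y + 2)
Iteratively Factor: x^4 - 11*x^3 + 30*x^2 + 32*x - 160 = (x - 4)*(x^3 - 7*x^2 + 2*x + 40) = (x - 4)^2*(x^2 - 3*x - 10) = (x - 5)*(x - 4)^2*(x + 2)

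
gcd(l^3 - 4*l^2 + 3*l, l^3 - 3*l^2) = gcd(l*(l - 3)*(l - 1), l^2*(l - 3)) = l^2 - 3*l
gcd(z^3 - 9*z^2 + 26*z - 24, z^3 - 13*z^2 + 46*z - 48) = z^2 - 5*z + 6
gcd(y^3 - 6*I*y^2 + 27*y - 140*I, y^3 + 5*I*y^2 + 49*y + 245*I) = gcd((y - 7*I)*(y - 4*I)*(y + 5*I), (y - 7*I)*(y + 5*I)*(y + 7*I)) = y^2 - 2*I*y + 35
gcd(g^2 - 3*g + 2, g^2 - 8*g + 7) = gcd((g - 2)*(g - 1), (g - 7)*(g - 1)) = g - 1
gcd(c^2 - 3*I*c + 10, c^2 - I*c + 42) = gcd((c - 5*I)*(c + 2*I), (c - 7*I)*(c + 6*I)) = 1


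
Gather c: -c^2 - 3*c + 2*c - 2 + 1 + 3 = -c^2 - c + 2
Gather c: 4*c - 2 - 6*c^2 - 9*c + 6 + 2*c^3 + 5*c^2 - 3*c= 2*c^3 - c^2 - 8*c + 4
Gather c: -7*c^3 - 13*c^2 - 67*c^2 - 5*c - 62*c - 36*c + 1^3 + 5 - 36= -7*c^3 - 80*c^2 - 103*c - 30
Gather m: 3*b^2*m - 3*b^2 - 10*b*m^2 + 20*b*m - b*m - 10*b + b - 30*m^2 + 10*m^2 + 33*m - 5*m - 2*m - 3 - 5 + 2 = -3*b^2 - 9*b + m^2*(-10*b - 20) + m*(3*b^2 + 19*b + 26) - 6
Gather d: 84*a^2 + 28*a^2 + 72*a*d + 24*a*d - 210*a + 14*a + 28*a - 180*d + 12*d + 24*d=112*a^2 - 168*a + d*(96*a - 144)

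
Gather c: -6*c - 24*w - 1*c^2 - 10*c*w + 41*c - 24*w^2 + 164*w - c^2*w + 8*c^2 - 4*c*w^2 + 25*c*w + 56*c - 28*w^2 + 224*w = c^2*(7 - w) + c*(-4*w^2 + 15*w + 91) - 52*w^2 + 364*w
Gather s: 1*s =s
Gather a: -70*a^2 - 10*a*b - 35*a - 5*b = -70*a^2 + a*(-10*b - 35) - 5*b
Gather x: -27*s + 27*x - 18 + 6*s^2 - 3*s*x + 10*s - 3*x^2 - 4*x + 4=6*s^2 - 17*s - 3*x^2 + x*(23 - 3*s) - 14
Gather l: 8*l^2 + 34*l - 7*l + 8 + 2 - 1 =8*l^2 + 27*l + 9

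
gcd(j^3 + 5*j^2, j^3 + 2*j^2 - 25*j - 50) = j + 5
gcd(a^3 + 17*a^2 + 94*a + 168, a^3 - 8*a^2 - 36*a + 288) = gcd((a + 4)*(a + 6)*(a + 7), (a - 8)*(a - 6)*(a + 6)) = a + 6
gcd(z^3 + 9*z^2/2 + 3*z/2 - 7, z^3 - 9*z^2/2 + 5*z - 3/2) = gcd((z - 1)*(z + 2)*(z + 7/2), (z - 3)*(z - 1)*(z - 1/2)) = z - 1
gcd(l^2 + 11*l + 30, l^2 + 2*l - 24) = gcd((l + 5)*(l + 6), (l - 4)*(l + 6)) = l + 6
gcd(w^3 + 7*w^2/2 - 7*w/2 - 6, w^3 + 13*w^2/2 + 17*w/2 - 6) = w + 4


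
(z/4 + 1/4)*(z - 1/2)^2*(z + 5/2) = z^4/4 + 5*z^3/8 - 3*z^2/16 - 13*z/32 + 5/32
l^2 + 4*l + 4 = (l + 2)^2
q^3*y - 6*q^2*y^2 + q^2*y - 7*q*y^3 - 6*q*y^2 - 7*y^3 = (q - 7*y)*(q + y)*(q*y + y)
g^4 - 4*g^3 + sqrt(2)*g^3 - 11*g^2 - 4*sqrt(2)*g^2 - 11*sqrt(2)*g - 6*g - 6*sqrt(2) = (g - 6)*(g + 1)^2*(g + sqrt(2))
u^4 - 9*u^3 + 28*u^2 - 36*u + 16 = (u - 4)*(u - 2)^2*(u - 1)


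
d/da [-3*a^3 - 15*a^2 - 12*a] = -9*a^2 - 30*a - 12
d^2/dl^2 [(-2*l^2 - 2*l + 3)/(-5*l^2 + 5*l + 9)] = 2*(100*l^3 + 45*l^2 + 495*l - 138)/(125*l^6 - 375*l^5 - 300*l^4 + 1225*l^3 + 540*l^2 - 1215*l - 729)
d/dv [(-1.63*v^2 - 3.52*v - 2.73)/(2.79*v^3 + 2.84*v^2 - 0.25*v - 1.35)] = (4.5477*v^4 + 19.6416*v^3 + 33.2544*v^2 + 19.9074*v + 4.0695)/(7.7841*v^6 + 15.8472*v^5 + 6.6706*v^4 - 8.953*v^3 - 7.6055*v^2 + 0.675*v + 1.8225)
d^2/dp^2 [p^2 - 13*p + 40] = 2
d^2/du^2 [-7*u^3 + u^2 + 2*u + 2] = 2 - 42*u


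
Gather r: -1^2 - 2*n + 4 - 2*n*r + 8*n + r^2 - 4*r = 6*n + r^2 + r*(-2*n - 4) + 3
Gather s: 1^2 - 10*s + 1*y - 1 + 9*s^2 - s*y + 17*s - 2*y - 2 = 9*s^2 + s*(7 - y) - y - 2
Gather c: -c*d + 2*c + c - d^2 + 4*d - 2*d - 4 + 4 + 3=c*(3 - d) - d^2 + 2*d + 3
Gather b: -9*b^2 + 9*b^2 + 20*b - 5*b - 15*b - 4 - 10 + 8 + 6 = 0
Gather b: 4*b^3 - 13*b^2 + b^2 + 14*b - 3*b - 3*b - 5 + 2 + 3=4*b^3 - 12*b^2 + 8*b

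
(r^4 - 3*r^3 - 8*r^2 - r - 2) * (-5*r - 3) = -5*r^5 + 12*r^4 + 49*r^3 + 29*r^2 + 13*r + 6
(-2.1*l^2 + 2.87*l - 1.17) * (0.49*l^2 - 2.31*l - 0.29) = -1.029*l^4 + 6.2573*l^3 - 6.594*l^2 + 1.8704*l + 0.3393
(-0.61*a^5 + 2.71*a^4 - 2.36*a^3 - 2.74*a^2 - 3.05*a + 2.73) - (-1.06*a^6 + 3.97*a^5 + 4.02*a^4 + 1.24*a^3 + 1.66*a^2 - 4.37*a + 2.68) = 1.06*a^6 - 4.58*a^5 - 1.31*a^4 - 3.6*a^3 - 4.4*a^2 + 1.32*a + 0.0499999999999998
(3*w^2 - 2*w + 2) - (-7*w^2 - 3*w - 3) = 10*w^2 + w + 5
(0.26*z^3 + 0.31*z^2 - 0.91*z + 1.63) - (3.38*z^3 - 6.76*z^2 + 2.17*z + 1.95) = -3.12*z^3 + 7.07*z^2 - 3.08*z - 0.32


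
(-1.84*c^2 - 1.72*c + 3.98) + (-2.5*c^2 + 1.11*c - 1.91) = -4.34*c^2 - 0.61*c + 2.07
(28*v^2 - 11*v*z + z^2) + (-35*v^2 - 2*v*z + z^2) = -7*v^2 - 13*v*z + 2*z^2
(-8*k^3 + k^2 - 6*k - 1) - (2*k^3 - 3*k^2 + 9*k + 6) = -10*k^3 + 4*k^2 - 15*k - 7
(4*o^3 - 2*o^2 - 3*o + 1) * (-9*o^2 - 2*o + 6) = -36*o^5 + 10*o^4 + 55*o^3 - 15*o^2 - 20*o + 6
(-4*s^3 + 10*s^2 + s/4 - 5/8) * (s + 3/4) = -4*s^4 + 7*s^3 + 31*s^2/4 - 7*s/16 - 15/32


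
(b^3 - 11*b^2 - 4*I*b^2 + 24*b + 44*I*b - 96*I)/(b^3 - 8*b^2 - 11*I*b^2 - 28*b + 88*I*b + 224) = (b - 3)/(b - 7*I)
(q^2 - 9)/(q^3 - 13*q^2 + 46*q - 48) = (q + 3)/(q^2 - 10*q + 16)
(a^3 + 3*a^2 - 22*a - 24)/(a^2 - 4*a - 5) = (a^2 + 2*a - 24)/(a - 5)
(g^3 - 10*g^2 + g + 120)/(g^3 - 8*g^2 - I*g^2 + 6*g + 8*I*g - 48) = (g^2 - 2*g - 15)/(g^2 - I*g + 6)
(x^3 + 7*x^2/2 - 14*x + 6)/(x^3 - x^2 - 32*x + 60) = (x - 1/2)/(x - 5)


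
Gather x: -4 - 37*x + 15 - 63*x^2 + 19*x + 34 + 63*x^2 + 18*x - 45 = 0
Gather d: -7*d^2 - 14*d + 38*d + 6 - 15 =-7*d^2 + 24*d - 9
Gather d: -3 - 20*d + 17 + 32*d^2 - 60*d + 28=32*d^2 - 80*d + 42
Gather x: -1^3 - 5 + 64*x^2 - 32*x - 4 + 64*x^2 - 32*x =128*x^2 - 64*x - 10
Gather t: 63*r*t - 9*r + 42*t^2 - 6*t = -9*r + 42*t^2 + t*(63*r - 6)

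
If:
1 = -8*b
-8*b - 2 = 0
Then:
No Solution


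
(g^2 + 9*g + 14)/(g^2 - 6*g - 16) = (g + 7)/(g - 8)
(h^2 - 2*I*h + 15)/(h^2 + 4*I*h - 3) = (h - 5*I)/(h + I)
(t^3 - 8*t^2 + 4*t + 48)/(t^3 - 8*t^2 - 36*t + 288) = (t^2 - 2*t - 8)/(t^2 - 2*t - 48)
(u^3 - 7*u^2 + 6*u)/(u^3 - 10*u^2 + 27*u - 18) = u/(u - 3)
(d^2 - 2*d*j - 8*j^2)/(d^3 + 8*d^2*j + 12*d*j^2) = (d - 4*j)/(d*(d + 6*j))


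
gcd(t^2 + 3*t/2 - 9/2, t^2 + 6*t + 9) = t + 3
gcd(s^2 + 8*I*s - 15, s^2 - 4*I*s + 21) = s + 3*I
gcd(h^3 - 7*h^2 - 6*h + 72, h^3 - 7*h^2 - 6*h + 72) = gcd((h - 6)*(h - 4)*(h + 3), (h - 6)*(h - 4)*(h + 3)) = h^3 - 7*h^2 - 6*h + 72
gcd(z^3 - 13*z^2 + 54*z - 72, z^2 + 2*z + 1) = 1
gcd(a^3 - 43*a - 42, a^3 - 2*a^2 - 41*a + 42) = a^2 - a - 42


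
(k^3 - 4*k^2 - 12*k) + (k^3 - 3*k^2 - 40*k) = 2*k^3 - 7*k^2 - 52*k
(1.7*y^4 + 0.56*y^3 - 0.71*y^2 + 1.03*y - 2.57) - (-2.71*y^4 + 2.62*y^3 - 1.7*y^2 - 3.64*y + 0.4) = 4.41*y^4 - 2.06*y^3 + 0.99*y^2 + 4.67*y - 2.97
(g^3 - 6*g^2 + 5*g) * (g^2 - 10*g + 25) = g^5 - 16*g^4 + 90*g^3 - 200*g^2 + 125*g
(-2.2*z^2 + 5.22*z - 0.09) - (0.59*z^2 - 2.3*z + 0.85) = -2.79*z^2 + 7.52*z - 0.94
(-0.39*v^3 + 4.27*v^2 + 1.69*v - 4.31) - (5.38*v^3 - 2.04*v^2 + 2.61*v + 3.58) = -5.77*v^3 + 6.31*v^2 - 0.92*v - 7.89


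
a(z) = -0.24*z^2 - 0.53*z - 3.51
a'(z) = -0.48*z - 0.53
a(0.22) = -3.64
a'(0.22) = -0.64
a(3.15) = -7.56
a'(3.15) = -2.04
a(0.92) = -4.20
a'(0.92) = -0.97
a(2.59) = -6.49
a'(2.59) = -1.77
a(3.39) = -8.06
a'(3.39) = -2.16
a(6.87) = -18.48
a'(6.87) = -3.83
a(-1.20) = -3.22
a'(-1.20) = 0.05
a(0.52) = -3.85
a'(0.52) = -0.78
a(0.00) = -3.51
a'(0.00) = -0.53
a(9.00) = -27.72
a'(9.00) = -4.85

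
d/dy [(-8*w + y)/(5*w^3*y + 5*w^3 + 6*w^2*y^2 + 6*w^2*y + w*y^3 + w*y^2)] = (5*w^2*y + 5*w^2 + 6*w*y^2 + 6*w*y + y^3 + y^2 + (8*w - y)*(5*w^2 + 12*w*y + 6*w + 3*y^2 + 2*y))/(w*(5*w^2*y + 5*w^2 + 6*w*y^2 + 6*w*y + y^3 + y^2)^2)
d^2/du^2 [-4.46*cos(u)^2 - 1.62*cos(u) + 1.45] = 1.62*cos(u) + 8.92*cos(2*u)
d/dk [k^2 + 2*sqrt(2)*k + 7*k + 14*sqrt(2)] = 2*k + 2*sqrt(2) + 7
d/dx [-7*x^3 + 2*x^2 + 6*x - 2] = -21*x^2 + 4*x + 6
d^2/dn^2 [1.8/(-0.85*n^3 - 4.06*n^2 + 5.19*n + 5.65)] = ((9.18*n + 14.616)*(0.85*n^3 + 4.06*n^2 - 5.19*n - 5.65) - 1.8*(2.55*n^2 + 8.12*n - 5.19)*(5.1*n^2 + 16.24*n - 10.38))/(0.85*n^3 + 4.06*n^2 - 5.19*n - 5.65)^3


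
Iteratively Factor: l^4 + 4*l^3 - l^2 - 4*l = (l)*(l^3 + 4*l^2 - l - 4) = l*(l - 1)*(l^2 + 5*l + 4) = l*(l - 1)*(l + 4)*(l + 1)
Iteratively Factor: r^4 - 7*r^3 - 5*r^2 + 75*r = (r + 3)*(r^3 - 10*r^2 + 25*r) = (r - 5)*(r + 3)*(r^2 - 5*r) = r*(r - 5)*(r + 3)*(r - 5)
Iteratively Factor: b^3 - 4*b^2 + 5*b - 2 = (b - 1)*(b^2 - 3*b + 2) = (b - 1)^2*(b - 2)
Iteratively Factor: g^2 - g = (g)*(g - 1)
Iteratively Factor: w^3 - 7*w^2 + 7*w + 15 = (w - 5)*(w^2 - 2*w - 3) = (w - 5)*(w + 1)*(w - 3)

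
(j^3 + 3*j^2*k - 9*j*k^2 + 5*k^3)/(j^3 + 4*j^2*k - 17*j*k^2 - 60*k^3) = (j^2 - 2*j*k + k^2)/(j^2 - j*k - 12*k^2)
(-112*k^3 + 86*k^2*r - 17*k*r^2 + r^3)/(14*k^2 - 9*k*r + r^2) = -8*k + r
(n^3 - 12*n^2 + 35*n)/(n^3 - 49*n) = (n - 5)/(n + 7)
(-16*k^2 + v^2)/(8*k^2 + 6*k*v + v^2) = (-4*k + v)/(2*k + v)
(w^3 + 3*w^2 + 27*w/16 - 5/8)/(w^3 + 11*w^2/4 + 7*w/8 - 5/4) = (4*w - 1)/(2*(2*w - 1))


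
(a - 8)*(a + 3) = a^2 - 5*a - 24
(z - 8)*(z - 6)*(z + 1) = z^3 - 13*z^2 + 34*z + 48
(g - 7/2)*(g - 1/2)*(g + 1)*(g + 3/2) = g^4 - 3*g^3/2 - 27*g^2/4 - 13*g/8 + 21/8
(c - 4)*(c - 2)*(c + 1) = c^3 - 5*c^2 + 2*c + 8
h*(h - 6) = h^2 - 6*h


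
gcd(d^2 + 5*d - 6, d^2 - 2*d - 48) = d + 6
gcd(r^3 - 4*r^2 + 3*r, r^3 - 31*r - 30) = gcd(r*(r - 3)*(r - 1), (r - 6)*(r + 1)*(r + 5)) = 1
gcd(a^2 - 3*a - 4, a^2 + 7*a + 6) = a + 1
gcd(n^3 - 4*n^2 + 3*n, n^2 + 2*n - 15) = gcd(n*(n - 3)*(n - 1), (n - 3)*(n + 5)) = n - 3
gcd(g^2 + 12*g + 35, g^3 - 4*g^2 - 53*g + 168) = g + 7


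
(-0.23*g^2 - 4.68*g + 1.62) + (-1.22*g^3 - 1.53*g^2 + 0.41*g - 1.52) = -1.22*g^3 - 1.76*g^2 - 4.27*g + 0.1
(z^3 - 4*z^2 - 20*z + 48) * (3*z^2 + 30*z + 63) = 3*z^5 + 18*z^4 - 117*z^3 - 708*z^2 + 180*z + 3024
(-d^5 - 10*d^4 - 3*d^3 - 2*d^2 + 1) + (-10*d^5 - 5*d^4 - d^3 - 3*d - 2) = -11*d^5 - 15*d^4 - 4*d^3 - 2*d^2 - 3*d - 1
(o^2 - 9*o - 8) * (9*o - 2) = 9*o^3 - 83*o^2 - 54*o + 16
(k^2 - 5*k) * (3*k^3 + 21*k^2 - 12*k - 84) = 3*k^5 + 6*k^4 - 117*k^3 - 24*k^2 + 420*k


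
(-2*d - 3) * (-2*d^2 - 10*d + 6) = 4*d^3 + 26*d^2 + 18*d - 18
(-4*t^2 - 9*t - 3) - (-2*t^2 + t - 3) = -2*t^2 - 10*t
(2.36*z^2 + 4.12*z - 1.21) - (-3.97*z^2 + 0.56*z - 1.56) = 6.33*z^2 + 3.56*z + 0.35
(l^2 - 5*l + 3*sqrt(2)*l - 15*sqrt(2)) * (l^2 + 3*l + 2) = l^4 - 2*l^3 + 3*sqrt(2)*l^3 - 13*l^2 - 6*sqrt(2)*l^2 - 39*sqrt(2)*l - 10*l - 30*sqrt(2)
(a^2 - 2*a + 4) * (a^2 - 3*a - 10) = a^4 - 5*a^3 + 8*a - 40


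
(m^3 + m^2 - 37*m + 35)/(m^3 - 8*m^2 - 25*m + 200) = (m^2 + 6*m - 7)/(m^2 - 3*m - 40)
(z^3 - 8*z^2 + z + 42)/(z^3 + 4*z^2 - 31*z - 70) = (z^2 - 10*z + 21)/(z^2 + 2*z - 35)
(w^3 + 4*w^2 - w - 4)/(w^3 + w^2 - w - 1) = (w + 4)/(w + 1)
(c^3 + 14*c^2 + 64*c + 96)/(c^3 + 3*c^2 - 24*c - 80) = (c + 6)/(c - 5)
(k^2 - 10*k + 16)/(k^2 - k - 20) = (-k^2 + 10*k - 16)/(-k^2 + k + 20)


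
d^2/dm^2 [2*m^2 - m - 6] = 4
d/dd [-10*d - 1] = -10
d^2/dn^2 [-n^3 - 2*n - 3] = -6*n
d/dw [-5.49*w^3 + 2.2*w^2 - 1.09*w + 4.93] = -16.47*w^2 + 4.4*w - 1.09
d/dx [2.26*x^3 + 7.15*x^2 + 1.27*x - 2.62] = 6.78*x^2 + 14.3*x + 1.27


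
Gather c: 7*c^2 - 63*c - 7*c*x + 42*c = 7*c^2 + c*(-7*x - 21)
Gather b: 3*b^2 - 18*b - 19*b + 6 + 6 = 3*b^2 - 37*b + 12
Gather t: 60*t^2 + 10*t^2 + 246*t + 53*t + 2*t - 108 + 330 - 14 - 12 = 70*t^2 + 301*t + 196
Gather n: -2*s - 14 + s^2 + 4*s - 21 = s^2 + 2*s - 35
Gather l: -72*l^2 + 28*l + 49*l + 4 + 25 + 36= -72*l^2 + 77*l + 65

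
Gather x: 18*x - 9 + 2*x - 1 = 20*x - 10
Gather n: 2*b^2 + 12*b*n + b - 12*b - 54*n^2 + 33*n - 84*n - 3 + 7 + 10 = 2*b^2 - 11*b - 54*n^2 + n*(12*b - 51) + 14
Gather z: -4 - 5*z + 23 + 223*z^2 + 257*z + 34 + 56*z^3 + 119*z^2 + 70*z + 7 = 56*z^3 + 342*z^2 + 322*z + 60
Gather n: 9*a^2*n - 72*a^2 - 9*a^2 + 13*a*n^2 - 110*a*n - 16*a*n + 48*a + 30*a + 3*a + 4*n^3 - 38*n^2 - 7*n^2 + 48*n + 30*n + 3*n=-81*a^2 + 81*a + 4*n^3 + n^2*(13*a - 45) + n*(9*a^2 - 126*a + 81)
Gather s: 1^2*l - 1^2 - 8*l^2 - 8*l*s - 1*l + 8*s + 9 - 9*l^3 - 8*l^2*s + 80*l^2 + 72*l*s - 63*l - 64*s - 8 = -9*l^3 + 72*l^2 - 63*l + s*(-8*l^2 + 64*l - 56)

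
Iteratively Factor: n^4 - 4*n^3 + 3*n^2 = (n)*(n^3 - 4*n^2 + 3*n) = n^2*(n^2 - 4*n + 3) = n^2*(n - 3)*(n - 1)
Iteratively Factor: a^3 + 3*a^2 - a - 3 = (a + 1)*(a^2 + 2*a - 3) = (a - 1)*(a + 1)*(a + 3)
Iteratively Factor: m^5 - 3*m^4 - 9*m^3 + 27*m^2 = (m + 3)*(m^4 - 6*m^3 + 9*m^2) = m*(m + 3)*(m^3 - 6*m^2 + 9*m) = m*(m - 3)*(m + 3)*(m^2 - 3*m) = m^2*(m - 3)*(m + 3)*(m - 3)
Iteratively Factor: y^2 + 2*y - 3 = (y - 1)*(y + 3)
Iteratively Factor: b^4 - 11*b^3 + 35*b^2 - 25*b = (b)*(b^3 - 11*b^2 + 35*b - 25) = b*(b - 5)*(b^2 - 6*b + 5) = b*(b - 5)*(b - 1)*(b - 5)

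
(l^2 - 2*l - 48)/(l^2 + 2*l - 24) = (l - 8)/(l - 4)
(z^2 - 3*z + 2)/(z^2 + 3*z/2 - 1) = 2*(z^2 - 3*z + 2)/(2*z^2 + 3*z - 2)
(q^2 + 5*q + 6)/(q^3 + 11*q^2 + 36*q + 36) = 1/(q + 6)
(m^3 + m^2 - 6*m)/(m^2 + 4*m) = (m^2 + m - 6)/(m + 4)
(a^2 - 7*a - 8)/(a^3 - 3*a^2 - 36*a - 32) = 1/(a + 4)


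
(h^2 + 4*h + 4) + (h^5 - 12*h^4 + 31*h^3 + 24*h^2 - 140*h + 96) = h^5 - 12*h^4 + 31*h^3 + 25*h^2 - 136*h + 100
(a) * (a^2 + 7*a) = a^3 + 7*a^2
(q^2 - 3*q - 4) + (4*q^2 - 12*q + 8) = 5*q^2 - 15*q + 4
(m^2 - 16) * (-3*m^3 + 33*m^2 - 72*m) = -3*m^5 + 33*m^4 - 24*m^3 - 528*m^2 + 1152*m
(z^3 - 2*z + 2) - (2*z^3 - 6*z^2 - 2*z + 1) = -z^3 + 6*z^2 + 1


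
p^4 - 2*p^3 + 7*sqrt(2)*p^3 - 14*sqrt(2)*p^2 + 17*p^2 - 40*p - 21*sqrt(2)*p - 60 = (p - 3)*(p + 1)*(p + 2*sqrt(2))*(p + 5*sqrt(2))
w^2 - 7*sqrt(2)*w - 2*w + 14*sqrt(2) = (w - 2)*(w - 7*sqrt(2))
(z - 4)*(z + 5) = z^2 + z - 20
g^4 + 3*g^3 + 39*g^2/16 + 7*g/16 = g*(g + 1/4)*(g + 1)*(g + 7/4)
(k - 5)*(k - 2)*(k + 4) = k^3 - 3*k^2 - 18*k + 40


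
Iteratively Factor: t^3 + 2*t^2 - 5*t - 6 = (t + 3)*(t^2 - t - 2) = (t - 2)*(t + 3)*(t + 1)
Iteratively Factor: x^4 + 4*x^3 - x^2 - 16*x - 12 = (x + 3)*(x^3 + x^2 - 4*x - 4) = (x + 2)*(x + 3)*(x^2 - x - 2) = (x + 1)*(x + 2)*(x + 3)*(x - 2)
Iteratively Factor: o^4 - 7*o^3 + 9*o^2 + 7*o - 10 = (o - 1)*(o^3 - 6*o^2 + 3*o + 10) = (o - 2)*(o - 1)*(o^2 - 4*o - 5) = (o - 2)*(o - 1)*(o + 1)*(o - 5)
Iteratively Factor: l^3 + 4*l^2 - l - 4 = (l + 4)*(l^2 - 1) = (l + 1)*(l + 4)*(l - 1)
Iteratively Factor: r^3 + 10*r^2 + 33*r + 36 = (r + 3)*(r^2 + 7*r + 12) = (r + 3)*(r + 4)*(r + 3)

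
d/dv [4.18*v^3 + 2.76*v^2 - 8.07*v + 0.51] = 12.54*v^2 + 5.52*v - 8.07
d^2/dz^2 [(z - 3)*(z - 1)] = 2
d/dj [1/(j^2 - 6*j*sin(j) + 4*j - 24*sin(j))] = 2*(3*j*cos(j) - j + 3*sin(j) + 12*cos(j) - 2)/((j + 4)^2*(j - 6*sin(j))^2)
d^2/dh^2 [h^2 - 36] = 2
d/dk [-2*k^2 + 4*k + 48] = 4 - 4*k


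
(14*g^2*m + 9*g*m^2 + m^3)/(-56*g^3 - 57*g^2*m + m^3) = m*(-2*g - m)/(8*g^2 + 7*g*m - m^2)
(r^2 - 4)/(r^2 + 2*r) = (r - 2)/r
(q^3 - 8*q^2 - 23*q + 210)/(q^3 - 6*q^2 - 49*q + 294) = (q + 5)/(q + 7)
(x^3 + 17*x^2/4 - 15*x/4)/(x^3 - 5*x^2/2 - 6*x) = (-4*x^2 - 17*x + 15)/(2*(-2*x^2 + 5*x + 12))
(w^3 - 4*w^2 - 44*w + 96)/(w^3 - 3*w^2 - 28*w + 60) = (w^2 - 2*w - 48)/(w^2 - w - 30)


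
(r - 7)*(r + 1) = r^2 - 6*r - 7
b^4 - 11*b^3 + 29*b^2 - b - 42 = (b - 7)*(b - 3)*(b - 2)*(b + 1)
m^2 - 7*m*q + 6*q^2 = (m - 6*q)*(m - q)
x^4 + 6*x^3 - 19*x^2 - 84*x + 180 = (x - 3)*(x - 2)*(x + 5)*(x + 6)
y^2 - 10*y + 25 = (y - 5)^2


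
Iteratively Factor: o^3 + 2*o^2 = (o)*(o^2 + 2*o) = o*(o + 2)*(o)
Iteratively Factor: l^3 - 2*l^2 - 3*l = (l)*(l^2 - 2*l - 3) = l*(l + 1)*(l - 3)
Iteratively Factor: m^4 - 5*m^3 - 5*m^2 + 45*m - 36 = (m + 3)*(m^3 - 8*m^2 + 19*m - 12) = (m - 3)*(m + 3)*(m^2 - 5*m + 4) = (m - 4)*(m - 3)*(m + 3)*(m - 1)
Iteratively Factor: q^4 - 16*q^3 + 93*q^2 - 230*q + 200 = (q - 5)*(q^3 - 11*q^2 + 38*q - 40) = (q - 5)*(q - 2)*(q^2 - 9*q + 20) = (q - 5)^2*(q - 2)*(q - 4)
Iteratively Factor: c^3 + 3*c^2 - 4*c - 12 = (c + 3)*(c^2 - 4) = (c - 2)*(c + 3)*(c + 2)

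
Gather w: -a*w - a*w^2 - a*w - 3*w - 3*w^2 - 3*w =w^2*(-a - 3) + w*(-2*a - 6)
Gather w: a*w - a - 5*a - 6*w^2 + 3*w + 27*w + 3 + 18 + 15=-6*a - 6*w^2 + w*(a + 30) + 36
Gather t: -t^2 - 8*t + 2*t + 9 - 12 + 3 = -t^2 - 6*t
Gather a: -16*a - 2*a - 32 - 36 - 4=-18*a - 72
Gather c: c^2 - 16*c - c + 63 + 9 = c^2 - 17*c + 72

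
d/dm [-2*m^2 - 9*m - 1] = -4*m - 9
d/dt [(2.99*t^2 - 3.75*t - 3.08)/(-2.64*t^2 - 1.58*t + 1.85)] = (-14.6242*t^2 - 5.1994*t - 11.8039)/(6.9696*t^4 + 8.3424*t^3 - 7.2716*t^2 - 5.846*t + 3.4225)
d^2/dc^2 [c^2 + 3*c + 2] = 2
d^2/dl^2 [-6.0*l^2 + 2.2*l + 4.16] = -12.0000000000000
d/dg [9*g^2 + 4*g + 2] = 18*g + 4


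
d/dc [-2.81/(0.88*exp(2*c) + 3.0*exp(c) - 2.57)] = (4.9456*exp(c) + 8.43)*exp(c)/(0.88*exp(2*c) + 3.0*exp(c) - 2.57)^2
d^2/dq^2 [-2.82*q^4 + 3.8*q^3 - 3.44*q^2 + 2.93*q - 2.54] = -33.84*q^2 + 22.8*q - 6.88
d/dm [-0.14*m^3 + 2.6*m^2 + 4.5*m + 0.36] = -0.42*m^2 + 5.2*m + 4.5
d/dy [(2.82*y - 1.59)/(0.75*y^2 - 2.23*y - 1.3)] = (-2.115*y^2 + 2.385*y - 7.2117)/(0.5625*y^4 - 3.345*y^3 + 3.0229*y^2 + 5.798*y + 1.69)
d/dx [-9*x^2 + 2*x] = 2 - 18*x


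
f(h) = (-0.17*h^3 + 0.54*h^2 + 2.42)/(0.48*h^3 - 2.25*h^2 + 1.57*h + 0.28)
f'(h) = (-0.51*h^2 + 1.08*h)/(0.48*h^3 - 2.25*h^2 + 1.57*h + 0.28) + (-1.44*h^2 + 4.5*h - 1.57)*(-0.17*h^3 + 0.54*h^2 + 2.42)/(0.48*h^3 - 2.25*h^2 + 1.57*h + 0.28)^2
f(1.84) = -2.19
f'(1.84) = 2.57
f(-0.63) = -1.55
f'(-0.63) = -3.98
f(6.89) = -0.45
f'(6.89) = 0.01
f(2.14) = -1.65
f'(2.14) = 1.24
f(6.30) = -0.46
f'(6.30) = 0.01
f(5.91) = -0.46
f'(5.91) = 0.01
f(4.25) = -0.28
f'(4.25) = -0.72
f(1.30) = -6.93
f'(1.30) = 28.70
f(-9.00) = -0.31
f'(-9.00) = 0.00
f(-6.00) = -0.30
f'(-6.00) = 0.00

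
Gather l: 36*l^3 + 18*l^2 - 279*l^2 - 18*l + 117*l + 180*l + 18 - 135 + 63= 36*l^3 - 261*l^2 + 279*l - 54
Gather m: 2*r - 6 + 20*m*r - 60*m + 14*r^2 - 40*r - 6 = m*(20*r - 60) + 14*r^2 - 38*r - 12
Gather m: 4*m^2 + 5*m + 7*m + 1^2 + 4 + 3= 4*m^2 + 12*m + 8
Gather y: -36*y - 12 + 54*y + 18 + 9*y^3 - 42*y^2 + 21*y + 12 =9*y^3 - 42*y^2 + 39*y + 18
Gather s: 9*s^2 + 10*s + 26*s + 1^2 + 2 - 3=9*s^2 + 36*s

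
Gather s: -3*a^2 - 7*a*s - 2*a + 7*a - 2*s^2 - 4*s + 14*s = -3*a^2 + 5*a - 2*s^2 + s*(10 - 7*a)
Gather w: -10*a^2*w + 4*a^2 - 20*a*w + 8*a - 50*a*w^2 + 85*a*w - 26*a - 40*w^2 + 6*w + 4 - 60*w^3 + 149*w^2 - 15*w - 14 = 4*a^2 - 18*a - 60*w^3 + w^2*(109 - 50*a) + w*(-10*a^2 + 65*a - 9) - 10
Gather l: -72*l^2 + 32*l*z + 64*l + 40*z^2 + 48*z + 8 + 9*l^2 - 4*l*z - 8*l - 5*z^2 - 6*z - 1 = -63*l^2 + l*(28*z + 56) + 35*z^2 + 42*z + 7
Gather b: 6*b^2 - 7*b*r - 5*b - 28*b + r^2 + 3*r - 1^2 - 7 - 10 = 6*b^2 + b*(-7*r - 33) + r^2 + 3*r - 18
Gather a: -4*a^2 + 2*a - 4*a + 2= -4*a^2 - 2*a + 2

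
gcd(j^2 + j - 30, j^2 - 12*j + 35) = j - 5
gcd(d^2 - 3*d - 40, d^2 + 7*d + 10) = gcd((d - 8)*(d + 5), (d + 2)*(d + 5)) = d + 5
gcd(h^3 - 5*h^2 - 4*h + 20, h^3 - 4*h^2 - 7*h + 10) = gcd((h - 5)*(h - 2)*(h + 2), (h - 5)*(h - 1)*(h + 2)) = h^2 - 3*h - 10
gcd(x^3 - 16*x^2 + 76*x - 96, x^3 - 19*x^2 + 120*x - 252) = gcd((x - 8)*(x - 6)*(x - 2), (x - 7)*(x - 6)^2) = x - 6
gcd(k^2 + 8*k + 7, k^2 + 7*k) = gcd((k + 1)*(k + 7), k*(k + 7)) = k + 7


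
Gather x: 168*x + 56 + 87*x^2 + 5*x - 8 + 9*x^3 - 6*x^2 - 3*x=9*x^3 + 81*x^2 + 170*x + 48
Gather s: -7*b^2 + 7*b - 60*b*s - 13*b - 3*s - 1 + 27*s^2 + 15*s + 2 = -7*b^2 - 6*b + 27*s^2 + s*(12 - 60*b) + 1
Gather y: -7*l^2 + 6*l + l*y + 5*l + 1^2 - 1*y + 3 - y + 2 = -7*l^2 + 11*l + y*(l - 2) + 6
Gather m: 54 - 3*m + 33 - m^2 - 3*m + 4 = -m^2 - 6*m + 91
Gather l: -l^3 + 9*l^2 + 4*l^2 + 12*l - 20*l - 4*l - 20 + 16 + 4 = -l^3 + 13*l^2 - 12*l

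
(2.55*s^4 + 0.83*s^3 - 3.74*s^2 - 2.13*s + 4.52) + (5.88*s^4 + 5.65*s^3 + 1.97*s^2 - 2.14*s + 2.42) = 8.43*s^4 + 6.48*s^3 - 1.77*s^2 - 4.27*s + 6.94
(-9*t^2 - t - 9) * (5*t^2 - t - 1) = -45*t^4 + 4*t^3 - 35*t^2 + 10*t + 9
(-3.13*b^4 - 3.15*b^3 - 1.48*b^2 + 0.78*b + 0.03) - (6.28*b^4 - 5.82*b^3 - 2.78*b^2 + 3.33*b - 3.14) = -9.41*b^4 + 2.67*b^3 + 1.3*b^2 - 2.55*b + 3.17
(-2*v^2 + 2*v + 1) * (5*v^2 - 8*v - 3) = -10*v^4 + 26*v^3 - 5*v^2 - 14*v - 3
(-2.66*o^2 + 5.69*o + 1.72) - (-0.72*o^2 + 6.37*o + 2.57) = -1.94*o^2 - 0.68*o - 0.85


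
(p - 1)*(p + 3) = p^2 + 2*p - 3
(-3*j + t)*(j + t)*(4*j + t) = -12*j^3 - 11*j^2*t + 2*j*t^2 + t^3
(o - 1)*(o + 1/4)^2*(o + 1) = o^4 + o^3/2 - 15*o^2/16 - o/2 - 1/16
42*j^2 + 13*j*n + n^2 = (6*j + n)*(7*j + n)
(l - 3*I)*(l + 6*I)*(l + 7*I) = l^3 + 10*I*l^2 - 3*l + 126*I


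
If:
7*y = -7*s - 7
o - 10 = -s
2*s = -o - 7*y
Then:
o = 19/2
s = 1/2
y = -3/2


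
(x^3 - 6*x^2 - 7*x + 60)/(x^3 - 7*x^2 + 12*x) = (x^2 - 2*x - 15)/(x*(x - 3))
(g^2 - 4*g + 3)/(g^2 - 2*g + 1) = (g - 3)/(g - 1)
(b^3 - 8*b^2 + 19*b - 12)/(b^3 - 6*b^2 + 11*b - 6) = (b - 4)/(b - 2)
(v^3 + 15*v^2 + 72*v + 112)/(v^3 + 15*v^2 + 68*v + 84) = (v^2 + 8*v + 16)/(v^2 + 8*v + 12)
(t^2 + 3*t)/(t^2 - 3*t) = (t + 3)/(t - 3)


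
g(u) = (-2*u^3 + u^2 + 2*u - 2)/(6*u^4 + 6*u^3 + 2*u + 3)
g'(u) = (-6*u^2 + 2*u + 2)/(6*u^4 + 6*u^3 + 2*u + 3) + (-24*u^3 - 18*u^2 - 2)*(-2*u^3 + u^2 + 2*u - 2)/(6*u^4 + 6*u^3 + 2*u + 3)^2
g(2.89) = -0.06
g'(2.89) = 0.01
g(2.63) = -0.06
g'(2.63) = 0.01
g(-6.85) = 0.06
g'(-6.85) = 0.01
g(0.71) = -0.10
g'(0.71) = 0.29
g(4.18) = -0.05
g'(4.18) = 0.01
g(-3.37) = 0.15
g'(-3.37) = 0.06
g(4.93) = -0.05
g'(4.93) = 0.01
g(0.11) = -0.55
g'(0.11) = 1.05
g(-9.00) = 0.04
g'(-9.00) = 0.01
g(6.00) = -0.04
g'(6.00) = 0.01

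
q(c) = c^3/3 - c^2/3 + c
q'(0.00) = 1.00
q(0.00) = 0.00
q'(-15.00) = 236.00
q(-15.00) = -1215.00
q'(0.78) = 1.09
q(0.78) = 0.74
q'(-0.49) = 1.57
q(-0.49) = -0.61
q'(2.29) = 4.72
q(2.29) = 4.54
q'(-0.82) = 2.22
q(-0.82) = -1.23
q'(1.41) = 2.05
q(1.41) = 1.68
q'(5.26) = 25.16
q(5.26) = 44.55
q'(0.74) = 1.05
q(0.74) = 0.69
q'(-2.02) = 6.43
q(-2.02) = -6.13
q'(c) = c^2 - 2*c/3 + 1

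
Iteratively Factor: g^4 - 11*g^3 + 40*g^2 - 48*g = (g - 3)*(g^3 - 8*g^2 + 16*g) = g*(g - 3)*(g^2 - 8*g + 16) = g*(g - 4)*(g - 3)*(g - 4)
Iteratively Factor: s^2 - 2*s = (s - 2)*(s)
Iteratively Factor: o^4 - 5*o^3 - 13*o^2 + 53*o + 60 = (o - 5)*(o^3 - 13*o - 12) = (o - 5)*(o + 1)*(o^2 - o - 12) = (o - 5)*(o - 4)*(o + 1)*(o + 3)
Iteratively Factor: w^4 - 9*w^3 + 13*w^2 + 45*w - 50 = (w - 5)*(w^3 - 4*w^2 - 7*w + 10) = (w - 5)*(w - 1)*(w^2 - 3*w - 10) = (w - 5)*(w - 1)*(w + 2)*(w - 5)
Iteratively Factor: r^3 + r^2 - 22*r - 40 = (r - 5)*(r^2 + 6*r + 8) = (r - 5)*(r + 2)*(r + 4)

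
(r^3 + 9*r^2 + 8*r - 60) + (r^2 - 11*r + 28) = r^3 + 10*r^2 - 3*r - 32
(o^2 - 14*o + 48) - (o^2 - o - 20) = 68 - 13*o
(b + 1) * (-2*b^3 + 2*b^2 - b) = -2*b^4 + b^2 - b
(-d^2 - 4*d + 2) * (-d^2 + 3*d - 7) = d^4 + d^3 - 7*d^2 + 34*d - 14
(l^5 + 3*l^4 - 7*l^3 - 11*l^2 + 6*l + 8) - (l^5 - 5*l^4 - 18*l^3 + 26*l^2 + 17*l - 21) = 8*l^4 + 11*l^3 - 37*l^2 - 11*l + 29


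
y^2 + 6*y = y*(y + 6)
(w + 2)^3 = w^3 + 6*w^2 + 12*w + 8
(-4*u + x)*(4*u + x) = -16*u^2 + x^2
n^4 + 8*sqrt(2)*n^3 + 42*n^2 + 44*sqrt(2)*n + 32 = (n + sqrt(2))^2*(n + 2*sqrt(2))*(n + 4*sqrt(2))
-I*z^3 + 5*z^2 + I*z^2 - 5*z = z*(z + 5*I)*(-I*z + I)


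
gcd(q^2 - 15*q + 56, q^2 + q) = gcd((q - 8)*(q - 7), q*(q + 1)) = 1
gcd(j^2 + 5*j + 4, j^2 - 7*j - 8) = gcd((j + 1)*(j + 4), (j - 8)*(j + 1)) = j + 1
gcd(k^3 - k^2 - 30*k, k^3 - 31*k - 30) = k^2 - k - 30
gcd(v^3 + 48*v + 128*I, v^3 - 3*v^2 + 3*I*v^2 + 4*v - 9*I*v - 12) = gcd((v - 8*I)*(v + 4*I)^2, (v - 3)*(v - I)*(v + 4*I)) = v + 4*I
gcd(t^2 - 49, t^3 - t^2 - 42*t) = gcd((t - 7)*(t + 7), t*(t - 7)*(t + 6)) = t - 7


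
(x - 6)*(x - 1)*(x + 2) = x^3 - 5*x^2 - 8*x + 12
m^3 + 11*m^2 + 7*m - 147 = (m - 3)*(m + 7)^2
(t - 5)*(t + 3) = t^2 - 2*t - 15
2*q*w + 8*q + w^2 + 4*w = (2*q + w)*(w + 4)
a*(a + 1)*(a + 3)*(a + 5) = a^4 + 9*a^3 + 23*a^2 + 15*a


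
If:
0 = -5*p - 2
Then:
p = -2/5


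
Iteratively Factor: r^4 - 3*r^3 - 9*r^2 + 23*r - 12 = (r + 3)*(r^3 - 6*r^2 + 9*r - 4) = (r - 1)*(r + 3)*(r^2 - 5*r + 4) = (r - 1)^2*(r + 3)*(r - 4)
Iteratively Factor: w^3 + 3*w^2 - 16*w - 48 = (w - 4)*(w^2 + 7*w + 12) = (w - 4)*(w + 3)*(w + 4)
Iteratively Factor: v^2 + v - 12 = (v - 3)*(v + 4)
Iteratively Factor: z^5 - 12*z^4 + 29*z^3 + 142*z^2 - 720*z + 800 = (z - 5)*(z^4 - 7*z^3 - 6*z^2 + 112*z - 160) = (z - 5)*(z + 4)*(z^3 - 11*z^2 + 38*z - 40) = (z - 5)^2*(z + 4)*(z^2 - 6*z + 8) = (z - 5)^2*(z - 2)*(z + 4)*(z - 4)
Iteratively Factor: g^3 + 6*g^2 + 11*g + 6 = (g + 1)*(g^2 + 5*g + 6) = (g + 1)*(g + 3)*(g + 2)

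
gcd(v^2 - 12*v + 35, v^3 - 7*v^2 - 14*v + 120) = v - 5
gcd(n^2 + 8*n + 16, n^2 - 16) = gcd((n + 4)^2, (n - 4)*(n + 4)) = n + 4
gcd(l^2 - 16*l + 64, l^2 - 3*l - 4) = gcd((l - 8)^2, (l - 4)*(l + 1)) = 1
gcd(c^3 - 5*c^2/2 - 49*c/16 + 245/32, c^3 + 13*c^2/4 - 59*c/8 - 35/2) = c^2 - 3*c/4 - 35/8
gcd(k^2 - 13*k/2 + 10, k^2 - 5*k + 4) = k - 4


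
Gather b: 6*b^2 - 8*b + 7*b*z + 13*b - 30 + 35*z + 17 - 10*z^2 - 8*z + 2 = 6*b^2 + b*(7*z + 5) - 10*z^2 + 27*z - 11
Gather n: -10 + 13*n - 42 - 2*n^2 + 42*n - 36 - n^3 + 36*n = -n^3 - 2*n^2 + 91*n - 88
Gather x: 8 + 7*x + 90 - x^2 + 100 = -x^2 + 7*x + 198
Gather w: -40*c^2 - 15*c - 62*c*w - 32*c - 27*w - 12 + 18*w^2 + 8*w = -40*c^2 - 47*c + 18*w^2 + w*(-62*c - 19) - 12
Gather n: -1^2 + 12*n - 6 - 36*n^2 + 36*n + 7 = -36*n^2 + 48*n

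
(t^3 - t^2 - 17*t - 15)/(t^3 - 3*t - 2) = (t^2 - 2*t - 15)/(t^2 - t - 2)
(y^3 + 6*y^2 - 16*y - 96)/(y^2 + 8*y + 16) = (y^2 + 2*y - 24)/(y + 4)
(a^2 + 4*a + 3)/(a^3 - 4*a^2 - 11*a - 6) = (a + 3)/(a^2 - 5*a - 6)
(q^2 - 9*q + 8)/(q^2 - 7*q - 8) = (q - 1)/(q + 1)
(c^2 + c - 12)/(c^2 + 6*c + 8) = (c - 3)/(c + 2)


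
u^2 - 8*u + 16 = (u - 4)^2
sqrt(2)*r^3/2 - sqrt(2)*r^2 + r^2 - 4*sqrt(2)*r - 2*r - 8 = (r - 4)*(r + 2)*(sqrt(2)*r/2 + 1)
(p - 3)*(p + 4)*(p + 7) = p^3 + 8*p^2 - 5*p - 84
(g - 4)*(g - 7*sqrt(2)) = g^2 - 7*sqrt(2)*g - 4*g + 28*sqrt(2)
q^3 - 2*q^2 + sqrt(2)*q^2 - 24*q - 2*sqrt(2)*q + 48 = (q - 2)*(q - 3*sqrt(2))*(q + 4*sqrt(2))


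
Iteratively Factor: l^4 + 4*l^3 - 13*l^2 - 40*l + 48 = (l - 3)*(l^3 + 7*l^2 + 8*l - 16) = (l - 3)*(l + 4)*(l^2 + 3*l - 4) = (l - 3)*(l + 4)^2*(l - 1)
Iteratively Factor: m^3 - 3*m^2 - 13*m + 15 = (m - 5)*(m^2 + 2*m - 3) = (m - 5)*(m + 3)*(m - 1)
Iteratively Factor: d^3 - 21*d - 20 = (d + 4)*(d^2 - 4*d - 5) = (d + 1)*(d + 4)*(d - 5)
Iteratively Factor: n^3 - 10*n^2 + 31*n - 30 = (n - 5)*(n^2 - 5*n + 6) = (n - 5)*(n - 2)*(n - 3)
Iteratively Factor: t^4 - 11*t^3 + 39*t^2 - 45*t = (t - 3)*(t^3 - 8*t^2 + 15*t) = (t - 5)*(t - 3)*(t^2 - 3*t) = (t - 5)*(t - 3)^2*(t)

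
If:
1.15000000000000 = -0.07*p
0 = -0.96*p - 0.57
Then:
No Solution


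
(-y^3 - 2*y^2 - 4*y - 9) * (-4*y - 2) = 4*y^4 + 10*y^3 + 20*y^2 + 44*y + 18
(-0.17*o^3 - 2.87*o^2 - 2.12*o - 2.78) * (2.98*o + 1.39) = -0.5066*o^4 - 8.7889*o^3 - 10.3069*o^2 - 11.2312*o - 3.8642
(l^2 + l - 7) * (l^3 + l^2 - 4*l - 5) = l^5 + 2*l^4 - 10*l^3 - 16*l^2 + 23*l + 35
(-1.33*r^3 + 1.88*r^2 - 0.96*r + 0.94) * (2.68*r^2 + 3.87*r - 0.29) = -3.5644*r^5 - 0.1087*r^4 + 5.0885*r^3 - 1.7412*r^2 + 3.9162*r - 0.2726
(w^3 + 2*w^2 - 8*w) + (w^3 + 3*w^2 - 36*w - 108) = 2*w^3 + 5*w^2 - 44*w - 108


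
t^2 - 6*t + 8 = (t - 4)*(t - 2)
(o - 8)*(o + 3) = o^2 - 5*o - 24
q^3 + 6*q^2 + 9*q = q*(q + 3)^2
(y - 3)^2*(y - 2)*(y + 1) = y^4 - 7*y^3 + 13*y^2 + 3*y - 18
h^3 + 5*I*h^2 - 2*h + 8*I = (h - I)*(h + 2*I)*(h + 4*I)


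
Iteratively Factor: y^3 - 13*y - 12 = (y - 4)*(y^2 + 4*y + 3) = (y - 4)*(y + 1)*(y + 3)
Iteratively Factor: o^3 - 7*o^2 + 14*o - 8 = (o - 2)*(o^2 - 5*o + 4) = (o - 4)*(o - 2)*(o - 1)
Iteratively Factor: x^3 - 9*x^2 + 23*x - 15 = (x - 5)*(x^2 - 4*x + 3) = (x - 5)*(x - 1)*(x - 3)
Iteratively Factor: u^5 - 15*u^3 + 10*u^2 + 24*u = (u - 3)*(u^4 + 3*u^3 - 6*u^2 - 8*u) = (u - 3)*(u + 1)*(u^3 + 2*u^2 - 8*u) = u*(u - 3)*(u + 1)*(u^2 + 2*u - 8) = u*(u - 3)*(u + 1)*(u + 4)*(u - 2)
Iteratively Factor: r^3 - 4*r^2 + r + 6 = (r - 2)*(r^2 - 2*r - 3) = (r - 3)*(r - 2)*(r + 1)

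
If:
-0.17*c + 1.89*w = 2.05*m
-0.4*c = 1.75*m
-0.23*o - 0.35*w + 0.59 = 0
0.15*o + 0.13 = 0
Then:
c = -14.28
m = 3.26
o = -0.87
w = 2.26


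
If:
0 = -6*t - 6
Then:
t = -1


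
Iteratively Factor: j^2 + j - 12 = (j + 4)*(j - 3)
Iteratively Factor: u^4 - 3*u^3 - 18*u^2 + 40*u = (u - 5)*(u^3 + 2*u^2 - 8*u) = u*(u - 5)*(u^2 + 2*u - 8) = u*(u - 5)*(u + 4)*(u - 2)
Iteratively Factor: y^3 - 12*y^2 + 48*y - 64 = (y - 4)*(y^2 - 8*y + 16) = (y - 4)^2*(y - 4)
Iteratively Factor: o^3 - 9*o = (o - 3)*(o^2 + 3*o) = (o - 3)*(o + 3)*(o)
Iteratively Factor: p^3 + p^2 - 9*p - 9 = (p + 3)*(p^2 - 2*p - 3) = (p - 3)*(p + 3)*(p + 1)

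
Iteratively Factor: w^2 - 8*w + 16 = (w - 4)*(w - 4)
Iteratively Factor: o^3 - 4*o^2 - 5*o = (o)*(o^2 - 4*o - 5) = o*(o - 5)*(o + 1)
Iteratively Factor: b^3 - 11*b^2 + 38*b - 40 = (b - 5)*(b^2 - 6*b + 8) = (b - 5)*(b - 2)*(b - 4)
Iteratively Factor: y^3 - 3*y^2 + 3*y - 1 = (y - 1)*(y^2 - 2*y + 1) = (y - 1)^2*(y - 1)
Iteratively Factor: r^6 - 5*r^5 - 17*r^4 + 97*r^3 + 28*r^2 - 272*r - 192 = (r - 4)*(r^5 - r^4 - 21*r^3 + 13*r^2 + 80*r + 48) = (r - 4)*(r + 1)*(r^4 - 2*r^3 - 19*r^2 + 32*r + 48) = (r - 4)*(r + 1)*(r + 4)*(r^3 - 6*r^2 + 5*r + 12) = (r - 4)^2*(r + 1)*(r + 4)*(r^2 - 2*r - 3) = (r - 4)^2*(r - 3)*(r + 1)*(r + 4)*(r + 1)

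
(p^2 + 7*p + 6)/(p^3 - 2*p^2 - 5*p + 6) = (p^2 + 7*p + 6)/(p^3 - 2*p^2 - 5*p + 6)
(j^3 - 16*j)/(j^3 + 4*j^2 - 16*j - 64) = j/(j + 4)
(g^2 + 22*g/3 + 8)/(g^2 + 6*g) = (g + 4/3)/g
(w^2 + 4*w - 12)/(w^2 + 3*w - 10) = (w + 6)/(w + 5)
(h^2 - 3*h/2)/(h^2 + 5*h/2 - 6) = h/(h + 4)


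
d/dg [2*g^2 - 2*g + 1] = 4*g - 2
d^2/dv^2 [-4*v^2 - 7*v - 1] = -8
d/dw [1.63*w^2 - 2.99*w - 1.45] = 3.26*w - 2.99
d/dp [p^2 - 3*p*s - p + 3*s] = 2*p - 3*s - 1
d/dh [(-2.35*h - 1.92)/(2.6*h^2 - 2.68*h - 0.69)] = (6.11*h^2 + 9.984*h - 3.5241)/(6.76*h^4 - 13.936*h^3 + 3.5944*h^2 + 3.6984*h + 0.4761)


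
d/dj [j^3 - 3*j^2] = 3*j*(j - 2)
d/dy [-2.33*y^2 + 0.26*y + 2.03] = 0.26 - 4.66*y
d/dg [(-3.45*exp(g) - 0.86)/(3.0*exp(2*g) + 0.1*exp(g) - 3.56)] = (10.35*exp(2*g) + 5.16*exp(g) + 12.368)*exp(g)/(9.0*exp(4*g) + 0.6*exp(3*g) - 21.35*exp(2*g) - 0.712*exp(g) + 12.6736)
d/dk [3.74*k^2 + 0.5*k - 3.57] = 7.48*k + 0.5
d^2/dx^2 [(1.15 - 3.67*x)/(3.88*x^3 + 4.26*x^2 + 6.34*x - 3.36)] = (-331.497888*x^5 - 156.213456*x^4 + 351.484664*x^3 - 279.187752*x^2 - 38.873592*x - 30.988456)/(58.411072*x^9 + 192.395232*x^8 + 497.572752*x^7 + 554.315976*x^6 + 479.823528*x^5 - 165.147912*x^4 - 158.238296*x^3 - 260.89056*x^2 + 214.728192*x - 37.933056)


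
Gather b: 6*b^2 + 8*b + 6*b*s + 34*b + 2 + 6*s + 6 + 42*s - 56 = 6*b^2 + b*(6*s + 42) + 48*s - 48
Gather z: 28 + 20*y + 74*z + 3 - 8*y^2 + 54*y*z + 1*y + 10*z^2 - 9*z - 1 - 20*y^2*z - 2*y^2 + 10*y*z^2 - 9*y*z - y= -10*y^2 + 20*y + z^2*(10*y + 10) + z*(-20*y^2 + 45*y + 65) + 30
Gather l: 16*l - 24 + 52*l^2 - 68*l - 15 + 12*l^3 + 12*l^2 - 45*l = 12*l^3 + 64*l^2 - 97*l - 39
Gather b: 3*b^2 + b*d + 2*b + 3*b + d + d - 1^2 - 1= 3*b^2 + b*(d + 5) + 2*d - 2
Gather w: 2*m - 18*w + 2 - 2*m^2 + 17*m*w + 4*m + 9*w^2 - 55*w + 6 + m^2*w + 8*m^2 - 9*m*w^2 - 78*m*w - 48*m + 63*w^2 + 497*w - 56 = 6*m^2 - 42*m + w^2*(72 - 9*m) + w*(m^2 - 61*m + 424) - 48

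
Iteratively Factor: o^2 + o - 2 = (o - 1)*(o + 2)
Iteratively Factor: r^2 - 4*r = (r)*(r - 4)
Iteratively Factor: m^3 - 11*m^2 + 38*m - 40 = (m - 2)*(m^2 - 9*m + 20) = (m - 5)*(m - 2)*(m - 4)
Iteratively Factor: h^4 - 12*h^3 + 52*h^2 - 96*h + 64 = (h - 2)*(h^3 - 10*h^2 + 32*h - 32) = (h - 4)*(h - 2)*(h^2 - 6*h + 8) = (h - 4)*(h - 2)^2*(h - 4)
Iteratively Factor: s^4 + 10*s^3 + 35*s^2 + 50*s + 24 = (s + 4)*(s^3 + 6*s^2 + 11*s + 6) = (s + 2)*(s + 4)*(s^2 + 4*s + 3) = (s + 2)*(s + 3)*(s + 4)*(s + 1)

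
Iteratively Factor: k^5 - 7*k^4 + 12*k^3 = (k)*(k^4 - 7*k^3 + 12*k^2) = k^2*(k^3 - 7*k^2 + 12*k) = k^2*(k - 3)*(k^2 - 4*k) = k^3*(k - 3)*(k - 4)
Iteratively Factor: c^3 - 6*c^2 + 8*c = (c - 2)*(c^2 - 4*c) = c*(c - 2)*(c - 4)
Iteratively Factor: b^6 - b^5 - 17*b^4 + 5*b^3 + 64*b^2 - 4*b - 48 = (b + 3)*(b^5 - 4*b^4 - 5*b^3 + 20*b^2 + 4*b - 16) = (b + 2)*(b + 3)*(b^4 - 6*b^3 + 7*b^2 + 6*b - 8) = (b + 1)*(b + 2)*(b + 3)*(b^3 - 7*b^2 + 14*b - 8) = (b - 4)*(b + 1)*(b + 2)*(b + 3)*(b^2 - 3*b + 2) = (b - 4)*(b - 1)*(b + 1)*(b + 2)*(b + 3)*(b - 2)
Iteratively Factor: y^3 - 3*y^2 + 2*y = (y - 2)*(y^2 - y) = y*(y - 2)*(y - 1)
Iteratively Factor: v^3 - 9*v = (v + 3)*(v^2 - 3*v) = (v - 3)*(v + 3)*(v)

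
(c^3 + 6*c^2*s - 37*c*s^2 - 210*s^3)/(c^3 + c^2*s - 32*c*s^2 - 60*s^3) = (c + 7*s)/(c + 2*s)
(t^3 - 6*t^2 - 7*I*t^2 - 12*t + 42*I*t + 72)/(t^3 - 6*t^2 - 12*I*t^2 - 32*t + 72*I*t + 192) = (t - 3*I)/(t - 8*I)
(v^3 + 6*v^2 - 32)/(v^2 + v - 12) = (v^2 + 2*v - 8)/(v - 3)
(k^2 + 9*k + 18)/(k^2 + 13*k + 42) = (k + 3)/(k + 7)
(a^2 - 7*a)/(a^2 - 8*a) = (a - 7)/(a - 8)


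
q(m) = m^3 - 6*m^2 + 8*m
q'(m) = 3*m^2 - 12*m + 8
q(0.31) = 1.93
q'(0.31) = 4.57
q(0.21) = 1.42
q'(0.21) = 5.61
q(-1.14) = -18.40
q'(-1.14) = 25.58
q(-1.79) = -39.28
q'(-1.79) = 39.09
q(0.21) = 1.42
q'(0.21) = 5.61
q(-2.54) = -75.42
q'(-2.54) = 57.83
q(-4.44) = -241.33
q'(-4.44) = 120.42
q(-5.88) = -457.78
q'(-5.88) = 182.28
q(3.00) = -3.00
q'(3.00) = -1.00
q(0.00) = 0.00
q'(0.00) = 8.00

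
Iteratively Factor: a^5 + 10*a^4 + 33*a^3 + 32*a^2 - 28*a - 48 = (a - 1)*(a^4 + 11*a^3 + 44*a^2 + 76*a + 48) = (a - 1)*(a + 2)*(a^3 + 9*a^2 + 26*a + 24) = (a - 1)*(a + 2)*(a + 4)*(a^2 + 5*a + 6) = (a - 1)*(a + 2)*(a + 3)*(a + 4)*(a + 2)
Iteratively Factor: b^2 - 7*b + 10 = (b - 2)*(b - 5)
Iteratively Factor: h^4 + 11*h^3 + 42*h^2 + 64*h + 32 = (h + 1)*(h^3 + 10*h^2 + 32*h + 32) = (h + 1)*(h + 4)*(h^2 + 6*h + 8) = (h + 1)*(h + 4)^2*(h + 2)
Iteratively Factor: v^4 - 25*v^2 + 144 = (v + 3)*(v^3 - 3*v^2 - 16*v + 48) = (v - 4)*(v + 3)*(v^2 + v - 12) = (v - 4)*(v + 3)*(v + 4)*(v - 3)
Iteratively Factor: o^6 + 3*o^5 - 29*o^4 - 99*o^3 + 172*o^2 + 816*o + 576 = (o + 4)*(o^5 - o^4 - 25*o^3 + o^2 + 168*o + 144) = (o - 4)*(o + 4)*(o^4 + 3*o^3 - 13*o^2 - 51*o - 36) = (o - 4)*(o + 1)*(o + 4)*(o^3 + 2*o^2 - 15*o - 36) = (o - 4)*(o + 1)*(o + 3)*(o + 4)*(o^2 - o - 12) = (o - 4)^2*(o + 1)*(o + 3)*(o + 4)*(o + 3)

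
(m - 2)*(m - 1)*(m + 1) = m^3 - 2*m^2 - m + 2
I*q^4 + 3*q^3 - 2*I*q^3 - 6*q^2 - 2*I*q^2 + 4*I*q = q*(q - 2)*(q - 2*I)*(I*q + 1)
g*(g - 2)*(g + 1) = g^3 - g^2 - 2*g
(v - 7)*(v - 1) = v^2 - 8*v + 7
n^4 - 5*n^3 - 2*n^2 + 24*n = n*(n - 4)*(n - 3)*(n + 2)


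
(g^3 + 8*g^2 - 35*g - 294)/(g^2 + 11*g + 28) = (g^2 + g - 42)/(g + 4)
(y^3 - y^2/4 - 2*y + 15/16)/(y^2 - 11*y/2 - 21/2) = (8*y^2 - 14*y + 5)/(8*(y - 7))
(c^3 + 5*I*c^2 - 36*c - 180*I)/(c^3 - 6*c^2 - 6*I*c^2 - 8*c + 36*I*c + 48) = (c^2 + c*(6 + 5*I) + 30*I)/(c^2 - 6*I*c - 8)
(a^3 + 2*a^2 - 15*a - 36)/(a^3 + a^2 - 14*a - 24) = (a + 3)/(a + 2)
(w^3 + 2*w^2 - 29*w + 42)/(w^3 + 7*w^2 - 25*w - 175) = (w^2 - 5*w + 6)/(w^2 - 25)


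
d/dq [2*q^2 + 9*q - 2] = 4*q + 9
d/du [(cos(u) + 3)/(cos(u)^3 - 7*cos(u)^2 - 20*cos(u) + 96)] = (-81*cos(u)/2 + cos(2*u) + cos(3*u)/2 - 155)*sin(u)/(cos(u)^3 - 7*cos(u)^2 - 20*cos(u) + 96)^2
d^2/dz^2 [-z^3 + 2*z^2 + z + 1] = 4 - 6*z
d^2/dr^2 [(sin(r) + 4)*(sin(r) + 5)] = -9*sin(r) + 2*cos(2*r)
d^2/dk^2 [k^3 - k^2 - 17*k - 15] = 6*k - 2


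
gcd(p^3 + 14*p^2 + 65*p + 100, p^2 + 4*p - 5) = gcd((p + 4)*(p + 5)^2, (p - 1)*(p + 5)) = p + 5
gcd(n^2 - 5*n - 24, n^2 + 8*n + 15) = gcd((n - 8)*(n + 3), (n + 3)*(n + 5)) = n + 3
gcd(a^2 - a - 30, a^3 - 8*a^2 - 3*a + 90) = a - 6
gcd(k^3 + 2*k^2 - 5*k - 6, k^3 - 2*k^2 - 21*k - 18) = k^2 + 4*k + 3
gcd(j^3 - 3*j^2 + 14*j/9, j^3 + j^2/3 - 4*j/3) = j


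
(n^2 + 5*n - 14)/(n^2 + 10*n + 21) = (n - 2)/(n + 3)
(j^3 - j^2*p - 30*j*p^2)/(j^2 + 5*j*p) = j - 6*p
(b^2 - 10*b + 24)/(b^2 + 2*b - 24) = (b - 6)/(b + 6)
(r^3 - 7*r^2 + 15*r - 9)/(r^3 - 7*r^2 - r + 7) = (r^2 - 6*r + 9)/(r^2 - 6*r - 7)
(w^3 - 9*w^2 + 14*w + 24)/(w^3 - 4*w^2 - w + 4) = (w - 6)/(w - 1)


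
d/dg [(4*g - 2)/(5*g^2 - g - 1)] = 2*(-10*g^2 + 10*g - 3)/(25*g^4 - 10*g^3 - 9*g^2 + 2*g + 1)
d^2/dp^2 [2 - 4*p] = 0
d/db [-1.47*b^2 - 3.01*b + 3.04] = -2.94*b - 3.01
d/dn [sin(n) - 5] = cos(n)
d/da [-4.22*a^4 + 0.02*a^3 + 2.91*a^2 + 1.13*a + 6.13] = -16.88*a^3 + 0.06*a^2 + 5.82*a + 1.13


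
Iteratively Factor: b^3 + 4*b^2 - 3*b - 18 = (b + 3)*(b^2 + b - 6) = (b + 3)^2*(b - 2)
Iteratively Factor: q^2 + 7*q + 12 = (q + 3)*(q + 4)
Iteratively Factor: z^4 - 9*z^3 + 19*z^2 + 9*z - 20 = (z - 1)*(z^3 - 8*z^2 + 11*z + 20) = (z - 4)*(z - 1)*(z^2 - 4*z - 5) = (z - 5)*(z - 4)*(z - 1)*(z + 1)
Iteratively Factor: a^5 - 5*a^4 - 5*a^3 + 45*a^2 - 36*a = (a - 1)*(a^4 - 4*a^3 - 9*a^2 + 36*a) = (a - 3)*(a - 1)*(a^3 - a^2 - 12*a) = (a - 4)*(a - 3)*(a - 1)*(a^2 + 3*a) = (a - 4)*(a - 3)*(a - 1)*(a + 3)*(a)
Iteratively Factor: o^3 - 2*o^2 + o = (o - 1)*(o^2 - o) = (o - 1)^2*(o)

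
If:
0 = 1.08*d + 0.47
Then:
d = -0.44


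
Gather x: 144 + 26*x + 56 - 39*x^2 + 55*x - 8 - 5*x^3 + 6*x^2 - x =-5*x^3 - 33*x^2 + 80*x + 192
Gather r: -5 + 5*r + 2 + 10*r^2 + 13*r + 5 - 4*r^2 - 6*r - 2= 6*r^2 + 12*r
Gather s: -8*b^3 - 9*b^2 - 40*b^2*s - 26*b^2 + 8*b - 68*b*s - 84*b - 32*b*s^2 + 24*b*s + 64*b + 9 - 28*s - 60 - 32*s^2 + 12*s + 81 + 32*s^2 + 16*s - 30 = -8*b^3 - 35*b^2 - 32*b*s^2 - 12*b + s*(-40*b^2 - 44*b)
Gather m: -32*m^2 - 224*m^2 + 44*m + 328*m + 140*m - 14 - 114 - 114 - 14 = -256*m^2 + 512*m - 256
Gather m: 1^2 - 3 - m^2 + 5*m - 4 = -m^2 + 5*m - 6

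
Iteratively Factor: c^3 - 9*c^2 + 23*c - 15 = (c - 5)*(c^2 - 4*c + 3) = (c - 5)*(c - 3)*(c - 1)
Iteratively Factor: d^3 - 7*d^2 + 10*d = (d)*(d^2 - 7*d + 10) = d*(d - 2)*(d - 5)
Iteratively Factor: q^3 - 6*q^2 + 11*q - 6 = (q - 3)*(q^2 - 3*q + 2) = (q - 3)*(q - 1)*(q - 2)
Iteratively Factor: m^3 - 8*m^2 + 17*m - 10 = (m - 1)*(m^2 - 7*m + 10) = (m - 2)*(m - 1)*(m - 5)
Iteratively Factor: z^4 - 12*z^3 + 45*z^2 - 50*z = (z - 5)*(z^3 - 7*z^2 + 10*z) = (z - 5)^2*(z^2 - 2*z) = (z - 5)^2*(z - 2)*(z)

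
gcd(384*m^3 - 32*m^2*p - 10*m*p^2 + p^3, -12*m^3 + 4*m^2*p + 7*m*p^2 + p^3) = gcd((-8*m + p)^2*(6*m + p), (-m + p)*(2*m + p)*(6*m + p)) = 6*m + p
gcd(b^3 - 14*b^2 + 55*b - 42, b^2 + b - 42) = b - 6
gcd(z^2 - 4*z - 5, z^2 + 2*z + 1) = z + 1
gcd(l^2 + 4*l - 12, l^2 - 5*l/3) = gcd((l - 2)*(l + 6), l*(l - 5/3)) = 1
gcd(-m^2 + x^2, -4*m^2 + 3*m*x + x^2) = -m + x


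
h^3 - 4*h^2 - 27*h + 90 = (h - 6)*(h - 3)*(h + 5)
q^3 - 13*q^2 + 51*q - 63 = (q - 7)*(q - 3)^2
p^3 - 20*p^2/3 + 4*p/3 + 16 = (p - 6)*(p - 2)*(p + 4/3)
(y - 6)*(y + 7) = y^2 + y - 42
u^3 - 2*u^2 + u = u*(u - 1)^2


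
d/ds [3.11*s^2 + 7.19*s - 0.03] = 6.22*s + 7.19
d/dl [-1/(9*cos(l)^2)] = -2*sin(l)/(9*cos(l)^3)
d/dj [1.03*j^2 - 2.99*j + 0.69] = 2.06*j - 2.99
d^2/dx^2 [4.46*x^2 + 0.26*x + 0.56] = 8.92000000000000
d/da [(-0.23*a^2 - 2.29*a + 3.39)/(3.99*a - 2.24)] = (-0.9177*a^2 + 1.0304*a - 8.3965)/(15.9201*a^2 - 17.8752*a + 5.0176)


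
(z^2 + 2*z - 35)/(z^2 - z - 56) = (z - 5)/(z - 8)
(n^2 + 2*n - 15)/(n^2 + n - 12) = (n + 5)/(n + 4)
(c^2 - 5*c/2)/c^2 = (c - 5/2)/c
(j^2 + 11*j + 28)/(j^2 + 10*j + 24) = (j + 7)/(j + 6)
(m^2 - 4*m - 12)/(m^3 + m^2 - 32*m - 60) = 1/(m + 5)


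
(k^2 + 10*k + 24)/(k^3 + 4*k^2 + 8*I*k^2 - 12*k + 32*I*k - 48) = (k + 6)/(k^2 + 8*I*k - 12)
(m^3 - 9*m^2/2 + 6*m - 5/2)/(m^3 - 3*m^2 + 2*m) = (2*m^2 - 7*m + 5)/(2*m*(m - 2))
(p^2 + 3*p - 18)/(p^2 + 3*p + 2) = (p^2 + 3*p - 18)/(p^2 + 3*p + 2)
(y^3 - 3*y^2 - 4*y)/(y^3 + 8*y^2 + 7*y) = (y - 4)/(y + 7)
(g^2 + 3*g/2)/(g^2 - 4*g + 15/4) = 2*g*(2*g + 3)/(4*g^2 - 16*g + 15)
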